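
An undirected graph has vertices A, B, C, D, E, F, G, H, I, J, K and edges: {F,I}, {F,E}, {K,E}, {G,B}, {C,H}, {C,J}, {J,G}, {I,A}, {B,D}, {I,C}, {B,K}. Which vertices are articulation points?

B, C, I

Removing B increases the component count from 1 to 2, so B is a cut vertex.
Removing C increases the component count from 1 to 2, so C is a cut vertex.
Removing I increases the component count from 1 to 2, so I is a cut vertex.
By contrast removing H leaves 1 component; it is not a cut vertex. No other vertex is a cut vertex either.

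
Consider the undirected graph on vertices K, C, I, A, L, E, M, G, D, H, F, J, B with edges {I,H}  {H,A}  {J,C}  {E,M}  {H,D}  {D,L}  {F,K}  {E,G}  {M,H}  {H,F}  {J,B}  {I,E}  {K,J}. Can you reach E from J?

Yes

From J we can reach A, B, C, D, E, F, G, H, I, J, K, L, M, which includes E.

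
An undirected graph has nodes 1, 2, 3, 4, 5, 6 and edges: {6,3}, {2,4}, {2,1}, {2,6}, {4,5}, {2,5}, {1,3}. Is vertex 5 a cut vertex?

Deleting 5 leaves 1 component (was 1) (its neighbors 2, 4 remain connected to each other), so 5 is not a cut vertex.

No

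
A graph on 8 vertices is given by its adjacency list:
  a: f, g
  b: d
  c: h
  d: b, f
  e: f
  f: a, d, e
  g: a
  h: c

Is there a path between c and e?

No

The component containing c is {c, h}, and e is not in it.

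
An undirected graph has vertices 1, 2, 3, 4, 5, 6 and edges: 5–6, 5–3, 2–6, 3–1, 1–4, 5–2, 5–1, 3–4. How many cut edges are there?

The edges on the cycle 5-2-6-5 are not bridges since each lies on that cycle.
Every edge lies on some cycle, so there are no bridges.

0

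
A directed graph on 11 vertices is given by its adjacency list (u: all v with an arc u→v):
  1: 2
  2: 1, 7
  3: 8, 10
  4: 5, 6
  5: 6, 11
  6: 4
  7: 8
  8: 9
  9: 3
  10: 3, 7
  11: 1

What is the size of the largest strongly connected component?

5

{3, 7, 8, 9, 10} are all mutually reachable — one SCC of size 5.
{4, 5, 6} are all mutually reachable — one SCC of size 3.
{1, 2} are all mutually reachable — one SCC of size 2.
{11} is an SCC by itself.
The largest has 5 vertices.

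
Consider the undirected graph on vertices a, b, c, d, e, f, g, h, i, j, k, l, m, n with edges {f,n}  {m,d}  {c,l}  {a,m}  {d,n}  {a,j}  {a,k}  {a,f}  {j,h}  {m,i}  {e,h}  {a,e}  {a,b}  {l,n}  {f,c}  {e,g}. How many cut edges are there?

4

The edges on the cycle a-m-d-n-l-c-f-a are not bridges since each lies on that cycle.
But removing b-a disconnects b from a; removing m-i disconnects m from i; removing g-e disconnects g from e; removing a-k disconnects a from k — these are bridges.
That makes 4 bridges.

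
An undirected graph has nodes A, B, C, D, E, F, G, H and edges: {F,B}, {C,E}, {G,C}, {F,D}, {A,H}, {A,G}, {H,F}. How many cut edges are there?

7

removing A—H disconnects A from H; removing H—F disconnects H from F; removing G—A disconnects G from A; removing C—G disconnects C from G — these are bridges.
In total 7 edges are bridges.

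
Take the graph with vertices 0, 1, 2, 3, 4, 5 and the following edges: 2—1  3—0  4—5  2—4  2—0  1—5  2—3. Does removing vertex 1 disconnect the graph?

No

Deleting 1 leaves 1 component (was 1) (its neighbors 2, 5 remain connected to each other), so 1 is not a cut vertex.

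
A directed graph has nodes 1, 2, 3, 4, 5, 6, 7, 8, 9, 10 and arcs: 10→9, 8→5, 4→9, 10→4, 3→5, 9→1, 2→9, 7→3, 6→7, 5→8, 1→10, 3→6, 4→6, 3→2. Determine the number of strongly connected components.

2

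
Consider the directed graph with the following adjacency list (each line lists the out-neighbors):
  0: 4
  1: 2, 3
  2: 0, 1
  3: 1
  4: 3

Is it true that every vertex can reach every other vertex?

From 3 we can reach every vertex (0, 1, 2, 3, 4), and every vertex can reach 3 (0, 1, 2, 3, 4). So the whole graph is one strongly connected component.

Yes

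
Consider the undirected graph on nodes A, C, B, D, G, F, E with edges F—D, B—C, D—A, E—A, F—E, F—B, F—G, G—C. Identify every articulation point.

F

Removing F increases the component count from 1 to 2, so F is a cut vertex.
By contrast removing E leaves 1 component; it is not a cut vertex. No other vertex is a cut vertex either.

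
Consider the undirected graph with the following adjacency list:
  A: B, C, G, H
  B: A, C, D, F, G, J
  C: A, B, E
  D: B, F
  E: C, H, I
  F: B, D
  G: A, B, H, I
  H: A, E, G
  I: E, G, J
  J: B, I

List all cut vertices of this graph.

Removing B increases the component count from 1 to 2, so B is a cut vertex.
By contrast removing C leaves 1 component; it is not a cut vertex. No other vertex is a cut vertex either.

B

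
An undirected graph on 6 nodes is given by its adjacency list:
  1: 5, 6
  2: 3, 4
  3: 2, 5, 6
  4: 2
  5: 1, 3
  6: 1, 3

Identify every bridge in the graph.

The edges on the cycle 6-3-5-1-6 are not bridges since each lies on that cycle.
But removing 2-4 disconnects 2 from 4; removing 3-2 disconnects 3 from 2 — these are bridges.

2-3, 2-4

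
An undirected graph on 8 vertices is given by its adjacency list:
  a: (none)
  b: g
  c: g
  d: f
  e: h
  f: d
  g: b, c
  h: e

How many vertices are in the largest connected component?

3

a is isolated — a component by itself.
Starting from d we can reach d, f. That is one component of size 2.
Starting from e we can reach e, h. That is one component of size 2.
Starting from b we can reach b, c, g. That is one component of size 3.
The largest has 3 vertices.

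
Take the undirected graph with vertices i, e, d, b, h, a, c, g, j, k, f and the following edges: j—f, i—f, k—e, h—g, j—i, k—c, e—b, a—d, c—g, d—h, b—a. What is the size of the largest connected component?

Starting from f we can reach f, i, j. That is one component of size 3.
Starting from a we can reach a, b, c, d, e, g, h, k. That is one component of size 8.
The largest has 8 vertices.

8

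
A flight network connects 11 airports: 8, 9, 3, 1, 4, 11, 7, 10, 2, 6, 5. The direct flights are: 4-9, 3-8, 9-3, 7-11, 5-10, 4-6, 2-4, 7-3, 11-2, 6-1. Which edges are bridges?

1-6, 10-5, 3-8, 4-6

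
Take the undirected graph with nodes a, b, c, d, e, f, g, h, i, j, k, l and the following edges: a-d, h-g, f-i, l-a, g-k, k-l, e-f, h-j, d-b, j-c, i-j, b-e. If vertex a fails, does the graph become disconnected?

Deleting a leaves 1 component (was 1) (its neighbors d, l remain connected to each other), so a is not a cut vertex.

No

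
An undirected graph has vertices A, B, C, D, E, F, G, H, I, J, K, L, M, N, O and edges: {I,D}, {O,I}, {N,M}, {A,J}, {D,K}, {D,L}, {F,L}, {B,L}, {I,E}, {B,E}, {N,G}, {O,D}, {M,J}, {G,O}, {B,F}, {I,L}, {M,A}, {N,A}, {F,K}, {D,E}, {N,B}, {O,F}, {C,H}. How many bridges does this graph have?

1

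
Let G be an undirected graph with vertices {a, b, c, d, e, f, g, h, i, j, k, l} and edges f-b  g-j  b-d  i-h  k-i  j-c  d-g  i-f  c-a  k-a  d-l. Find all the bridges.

d-l, h-i

The edges on the cycle k-i-f-b-d-g-j-c-a-k are not bridges since each lies on that cycle.
But removing l-d disconnects l from d; removing i-h disconnects i from h — these are bridges.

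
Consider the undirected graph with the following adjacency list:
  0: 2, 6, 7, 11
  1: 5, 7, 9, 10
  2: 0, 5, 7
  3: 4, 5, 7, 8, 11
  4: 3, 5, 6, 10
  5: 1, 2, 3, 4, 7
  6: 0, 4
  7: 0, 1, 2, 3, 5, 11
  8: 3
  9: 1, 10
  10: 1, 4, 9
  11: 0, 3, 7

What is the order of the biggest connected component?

12

Starting from 0 we can reach 0, 1, 2, 3, 4, 5, 6, 7, 8, 9, 10, 11. That is one component of size 12.
The largest has 12 vertices.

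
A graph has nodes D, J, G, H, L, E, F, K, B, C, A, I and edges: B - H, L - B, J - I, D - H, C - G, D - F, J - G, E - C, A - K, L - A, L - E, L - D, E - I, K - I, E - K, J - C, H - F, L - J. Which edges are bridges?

none

The edges on the cycle L-B-H-F-D-L are not bridges since each lies on that cycle.
Every edge lies on some cycle, so there are no bridges.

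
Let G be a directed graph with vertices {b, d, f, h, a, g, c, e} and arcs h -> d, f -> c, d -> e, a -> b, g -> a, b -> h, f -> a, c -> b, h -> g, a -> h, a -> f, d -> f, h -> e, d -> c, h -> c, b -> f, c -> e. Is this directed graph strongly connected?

No

There is no directed path from e to f, so the graph is not strongly connected.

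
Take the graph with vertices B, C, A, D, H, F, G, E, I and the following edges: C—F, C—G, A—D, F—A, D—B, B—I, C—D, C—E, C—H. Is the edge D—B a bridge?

Yes

Removing D—B leaves no path between D and B: the component count goes from 1 to 2. So it is a bridge.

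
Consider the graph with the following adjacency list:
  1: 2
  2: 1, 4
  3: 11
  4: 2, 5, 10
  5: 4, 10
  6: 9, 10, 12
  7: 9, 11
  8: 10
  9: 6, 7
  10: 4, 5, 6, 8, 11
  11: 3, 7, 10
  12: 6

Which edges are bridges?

1-2, 10-8, 11-3, 12-6, 2-4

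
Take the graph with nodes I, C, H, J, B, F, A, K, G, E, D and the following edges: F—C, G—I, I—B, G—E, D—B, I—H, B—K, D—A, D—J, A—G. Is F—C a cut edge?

Yes

Removing F—C leaves no path between F and C: the component count goes from 2 to 3. So it is a bridge.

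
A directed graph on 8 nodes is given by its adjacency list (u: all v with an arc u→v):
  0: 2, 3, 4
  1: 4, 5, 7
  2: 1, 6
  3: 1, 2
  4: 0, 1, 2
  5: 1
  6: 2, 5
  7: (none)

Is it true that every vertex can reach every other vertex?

No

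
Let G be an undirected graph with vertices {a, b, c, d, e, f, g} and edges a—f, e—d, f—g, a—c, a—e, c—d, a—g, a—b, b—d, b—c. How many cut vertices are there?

1

Removing a increases the component count from 1 to 2, so a is a cut vertex.
By contrast removing g leaves 1 component; it is not a cut vertex. No other vertex is a cut vertex either.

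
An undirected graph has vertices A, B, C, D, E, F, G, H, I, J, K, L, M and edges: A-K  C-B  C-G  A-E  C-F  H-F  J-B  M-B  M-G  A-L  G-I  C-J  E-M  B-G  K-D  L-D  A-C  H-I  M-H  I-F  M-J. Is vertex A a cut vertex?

Yes

Deleting A raises the number of components from 1 to 2, so A is a cut vertex.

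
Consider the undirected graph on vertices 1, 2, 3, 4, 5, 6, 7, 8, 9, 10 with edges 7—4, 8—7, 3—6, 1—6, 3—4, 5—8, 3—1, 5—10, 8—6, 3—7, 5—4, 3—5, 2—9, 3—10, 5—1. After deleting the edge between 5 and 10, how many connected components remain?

5 and 10 are still connected via 5-3-10, so the component count stays at 2.

2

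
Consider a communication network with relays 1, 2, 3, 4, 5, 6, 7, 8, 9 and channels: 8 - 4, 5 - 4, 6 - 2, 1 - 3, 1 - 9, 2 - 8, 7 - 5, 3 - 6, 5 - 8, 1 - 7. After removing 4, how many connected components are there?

1

With 4 gone, the remaining components are: {1, 2, 3, 5, 6, 7, 8, 9}.
That is 1 component.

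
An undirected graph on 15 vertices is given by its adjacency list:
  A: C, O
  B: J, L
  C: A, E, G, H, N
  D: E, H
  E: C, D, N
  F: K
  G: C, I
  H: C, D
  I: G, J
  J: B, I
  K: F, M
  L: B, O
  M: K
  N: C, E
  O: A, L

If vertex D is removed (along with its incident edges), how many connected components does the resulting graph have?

2

With D gone, the remaining components are: {F, K, M}; {A, B, C, E, G, H, I, J, L, N, O}.
That is 2 components.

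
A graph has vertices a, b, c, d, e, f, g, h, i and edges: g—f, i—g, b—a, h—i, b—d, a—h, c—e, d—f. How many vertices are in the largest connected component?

Starting from c we can reach c, e. That is one component of size 2.
Starting from a we can reach a, b, d, f, g, h, i. That is one component of size 7.
The largest has 7 vertices.

7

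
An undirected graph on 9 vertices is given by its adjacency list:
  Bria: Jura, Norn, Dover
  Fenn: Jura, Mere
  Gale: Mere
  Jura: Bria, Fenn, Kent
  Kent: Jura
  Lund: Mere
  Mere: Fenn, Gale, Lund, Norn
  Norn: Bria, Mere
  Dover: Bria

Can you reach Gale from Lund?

Yes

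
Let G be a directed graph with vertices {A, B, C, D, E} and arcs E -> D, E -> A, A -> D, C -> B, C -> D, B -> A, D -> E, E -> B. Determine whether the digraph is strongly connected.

There is no directed path from E to C, so the graph is not strongly connected.

No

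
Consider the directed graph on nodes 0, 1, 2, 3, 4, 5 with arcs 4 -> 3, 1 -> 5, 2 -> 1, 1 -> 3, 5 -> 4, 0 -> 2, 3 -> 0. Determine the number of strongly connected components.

{0, 1, 2, 3, 4, 5} are all mutually reachable — one SCC of size 6.
That gives 1 strongly connected component.

1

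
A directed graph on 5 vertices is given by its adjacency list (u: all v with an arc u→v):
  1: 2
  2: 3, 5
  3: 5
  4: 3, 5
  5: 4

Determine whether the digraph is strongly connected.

No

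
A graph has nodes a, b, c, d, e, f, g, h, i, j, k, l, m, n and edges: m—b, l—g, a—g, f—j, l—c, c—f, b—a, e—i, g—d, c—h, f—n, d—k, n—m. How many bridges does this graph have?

5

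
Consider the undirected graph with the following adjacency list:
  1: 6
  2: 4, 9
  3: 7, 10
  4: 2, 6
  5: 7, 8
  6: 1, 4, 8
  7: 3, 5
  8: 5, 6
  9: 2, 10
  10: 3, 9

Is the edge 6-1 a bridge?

Yes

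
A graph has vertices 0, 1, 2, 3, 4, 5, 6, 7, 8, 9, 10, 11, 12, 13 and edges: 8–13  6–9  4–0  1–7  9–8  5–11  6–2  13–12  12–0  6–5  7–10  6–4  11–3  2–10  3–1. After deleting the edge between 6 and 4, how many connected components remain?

1

6 and 4 are still connected via 6-9-8-13-12-0-4, so the component count stays at 1.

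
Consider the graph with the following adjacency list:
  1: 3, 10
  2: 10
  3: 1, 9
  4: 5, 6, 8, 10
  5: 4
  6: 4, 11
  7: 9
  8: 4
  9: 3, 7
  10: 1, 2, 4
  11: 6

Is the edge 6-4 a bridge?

Yes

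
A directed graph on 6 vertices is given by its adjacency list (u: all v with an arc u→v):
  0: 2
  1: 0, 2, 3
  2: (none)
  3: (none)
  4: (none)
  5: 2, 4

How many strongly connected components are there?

{3} is an SCC by itself.
{4} is an SCC by itself.
{0} is an SCC by itself.
{1} is an SCC by itself.
{5} is an SCC by itself.
(and 1 more singleton SCC)
That gives 6 strongly connected components.

6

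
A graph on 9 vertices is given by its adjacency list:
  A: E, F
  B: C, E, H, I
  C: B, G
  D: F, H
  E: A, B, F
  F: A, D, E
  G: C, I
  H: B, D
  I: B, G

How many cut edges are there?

0

The edges on the cycle B-H-D-F-A-E-B are not bridges since each lies on that cycle.
Every edge lies on some cycle, so there are no bridges.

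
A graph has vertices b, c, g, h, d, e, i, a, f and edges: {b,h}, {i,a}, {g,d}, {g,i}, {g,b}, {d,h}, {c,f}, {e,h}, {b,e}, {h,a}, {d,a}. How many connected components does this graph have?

Starting from c we can reach c, f. That is one component of size 2.
Starting from a we can reach a, b, d, e, g, h, i. That is one component of size 7.
Total: 2 components.

2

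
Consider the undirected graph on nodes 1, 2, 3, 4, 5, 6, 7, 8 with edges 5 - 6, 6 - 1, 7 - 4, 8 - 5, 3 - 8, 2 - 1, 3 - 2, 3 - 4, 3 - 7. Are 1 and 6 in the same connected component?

Yes

From 1 we can reach 1, 2, 3, 4, 5, 6, 7, 8, which includes 6.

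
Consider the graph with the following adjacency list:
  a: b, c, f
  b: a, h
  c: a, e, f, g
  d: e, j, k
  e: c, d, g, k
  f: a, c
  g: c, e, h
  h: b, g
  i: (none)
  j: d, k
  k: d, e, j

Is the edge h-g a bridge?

No

After removing h-g, the path h-b-a-c-g still connects them, so the edge is not a bridge.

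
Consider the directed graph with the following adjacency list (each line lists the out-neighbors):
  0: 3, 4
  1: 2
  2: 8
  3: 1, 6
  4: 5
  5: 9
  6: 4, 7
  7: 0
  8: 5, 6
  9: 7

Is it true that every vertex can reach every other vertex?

Yes

From 7 we can reach every vertex (0, 1, 2, 3, 4, 5, 6, 7, 8, 9), and every vertex can reach 7 (0, 1, 2, 3, 4, 5, 6, 7, 8, 9). So the whole graph is one strongly connected component.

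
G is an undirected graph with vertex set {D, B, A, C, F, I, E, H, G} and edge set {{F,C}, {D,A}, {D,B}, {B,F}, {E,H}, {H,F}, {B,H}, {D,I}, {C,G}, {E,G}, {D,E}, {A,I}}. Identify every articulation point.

D

Removing D increases the component count from 1 to 2, so D is a cut vertex.
By contrast removing H leaves 1 component; it is not a cut vertex. No other vertex is a cut vertex either.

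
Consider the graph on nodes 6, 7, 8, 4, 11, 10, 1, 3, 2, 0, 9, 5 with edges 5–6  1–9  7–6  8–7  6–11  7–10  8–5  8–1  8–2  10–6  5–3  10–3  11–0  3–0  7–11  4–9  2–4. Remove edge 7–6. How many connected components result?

1

7 and 6 are still connected via 7-10-6, so the component count stays at 1.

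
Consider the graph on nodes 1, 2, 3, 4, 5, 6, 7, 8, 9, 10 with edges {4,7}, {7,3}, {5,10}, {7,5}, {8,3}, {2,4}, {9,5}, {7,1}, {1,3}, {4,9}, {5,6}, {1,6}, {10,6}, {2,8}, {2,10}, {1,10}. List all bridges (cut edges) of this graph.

none

The edges on the cycle 4-9-5-6-1-7-4 are not bridges since each lies on that cycle.
Every edge lies on some cycle, so there are no bridges.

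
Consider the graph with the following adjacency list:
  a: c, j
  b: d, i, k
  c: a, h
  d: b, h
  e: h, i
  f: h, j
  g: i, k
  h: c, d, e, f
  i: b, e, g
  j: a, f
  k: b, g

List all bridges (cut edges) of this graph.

none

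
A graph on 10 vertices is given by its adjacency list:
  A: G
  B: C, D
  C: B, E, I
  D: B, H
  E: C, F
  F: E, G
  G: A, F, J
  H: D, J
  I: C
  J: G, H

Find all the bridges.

A-G, C-I

The edges on the cycle J-H-D-B-C-E-F-G-J are not bridges since each lies on that cycle.
But removing I-C disconnects I from C; removing A-G disconnects A from G — these are bridges.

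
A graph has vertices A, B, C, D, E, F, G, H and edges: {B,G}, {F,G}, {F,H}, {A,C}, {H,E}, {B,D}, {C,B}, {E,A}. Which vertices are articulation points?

Removing B increases the component count from 1 to 2, so B is a cut vertex.
By contrast removing H leaves 1 component; it is not a cut vertex. No other vertex is a cut vertex either.

B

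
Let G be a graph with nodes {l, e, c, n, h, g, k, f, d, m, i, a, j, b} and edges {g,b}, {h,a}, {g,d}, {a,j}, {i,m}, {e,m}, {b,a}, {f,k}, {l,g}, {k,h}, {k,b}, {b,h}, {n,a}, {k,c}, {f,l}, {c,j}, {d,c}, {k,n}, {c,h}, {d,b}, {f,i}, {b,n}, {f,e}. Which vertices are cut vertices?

Removing f increases the component count from 1 to 2, so f is a cut vertex.
By contrast removing h leaves 1 component; it is not a cut vertex. No other vertex is a cut vertex either.

f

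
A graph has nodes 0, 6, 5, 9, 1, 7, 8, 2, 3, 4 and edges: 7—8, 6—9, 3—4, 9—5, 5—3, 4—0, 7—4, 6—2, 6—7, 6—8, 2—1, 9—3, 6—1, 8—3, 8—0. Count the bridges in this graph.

The edges on the cycle 6-2-1-6 are not bridges since each lies on that cycle.
Every edge lies on some cycle, so there are no bridges.

0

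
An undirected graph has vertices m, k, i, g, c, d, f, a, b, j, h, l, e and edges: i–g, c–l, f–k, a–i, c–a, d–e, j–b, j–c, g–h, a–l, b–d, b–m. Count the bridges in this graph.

9

The edges on the cycle c-a-l-c are not bridges since each lies on that cycle.
But removing a–i disconnects a from i; removing c–j disconnects c from j; removing h–g disconnects h from g; removing f–k disconnects f from k — these are bridges.
In total 9 edges are bridges.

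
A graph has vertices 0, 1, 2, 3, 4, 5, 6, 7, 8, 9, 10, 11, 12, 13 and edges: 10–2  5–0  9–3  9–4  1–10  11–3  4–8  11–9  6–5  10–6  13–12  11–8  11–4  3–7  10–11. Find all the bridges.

The edges on the cycle 11-9-4-11 are not bridges since each lies on that cycle.
But removing 2–10 disconnects 2 from 10; removing 10–11 disconnects 10 from 11; removing 6–10 disconnects 6 from 10; removing 7–3 disconnects 7 from 3 — these are bridges.
In total 8 edges are bridges.

0-5, 1-10, 10-11, 10-2, 10-6, 12-13, 3-7, 5-6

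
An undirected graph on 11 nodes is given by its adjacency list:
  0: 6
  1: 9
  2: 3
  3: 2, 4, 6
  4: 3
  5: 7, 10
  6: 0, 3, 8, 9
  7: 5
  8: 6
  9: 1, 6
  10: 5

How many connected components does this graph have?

2

Starting from 5 we can reach 5, 7, 10. That is one component of size 3.
Starting from 0 we can reach 0, 1, 2, 3, 4, 6, 8, 9. That is one component of size 8.
Total: 2 components.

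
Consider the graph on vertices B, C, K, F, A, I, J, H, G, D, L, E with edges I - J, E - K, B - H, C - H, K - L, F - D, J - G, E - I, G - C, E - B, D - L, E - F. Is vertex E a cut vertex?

Deleting E raises the number of components from 2 to 3, so E is a cut vertex.

Yes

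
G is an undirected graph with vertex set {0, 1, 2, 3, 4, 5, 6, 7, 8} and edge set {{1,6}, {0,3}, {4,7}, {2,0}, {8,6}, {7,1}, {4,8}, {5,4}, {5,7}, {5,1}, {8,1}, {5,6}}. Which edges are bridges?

0-2, 0-3

The edges on the cycle 5-4-7-1-5 are not bridges since each lies on that cycle.
But removing 2–0 disconnects 2 from 0; removing 3–0 disconnects 3 from 0 — these are bridges.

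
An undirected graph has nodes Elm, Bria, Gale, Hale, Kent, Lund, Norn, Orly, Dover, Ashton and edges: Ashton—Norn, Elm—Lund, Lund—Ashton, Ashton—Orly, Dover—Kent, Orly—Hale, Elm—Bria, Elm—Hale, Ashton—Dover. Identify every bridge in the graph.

Ashton-Dover, Ashton-Norn, Bria-Elm, Dover-Kent

The edges on the cycle Elm-Lund-Ashton-Orly-Hale-Elm are not bridges since each lies on that cycle.
But removing Ashton—Norn disconnects Ashton from Norn; removing Ashton—Dover disconnects Ashton from Dover; removing Elm—Bria disconnects Elm from Bria; removing Kent—Dover disconnects Kent from Dover — these are bridges.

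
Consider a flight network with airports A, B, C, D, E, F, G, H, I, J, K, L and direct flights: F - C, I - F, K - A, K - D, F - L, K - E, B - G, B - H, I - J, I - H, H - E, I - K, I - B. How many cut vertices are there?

Removing B increases the component count from 1 to 2, so B is a cut vertex.
Removing F increases the component count from 1 to 3, so F is a cut vertex.
Removing I increases the component count from 1 to 3, so I is a cut vertex.
Likewise K is a cut vertex.
By contrast removing G leaves 1 component; it is not a cut vertex. No other vertex is a cut vertex either.

4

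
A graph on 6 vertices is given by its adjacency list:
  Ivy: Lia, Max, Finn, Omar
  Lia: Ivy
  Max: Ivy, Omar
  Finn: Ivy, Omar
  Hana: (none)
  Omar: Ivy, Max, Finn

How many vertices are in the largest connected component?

5

Hana is isolated — a component by itself.
Starting from Ivy we can reach Ivy, Lia, Max, Finn, Omar. That is one component of size 5.
The largest has 5 vertices.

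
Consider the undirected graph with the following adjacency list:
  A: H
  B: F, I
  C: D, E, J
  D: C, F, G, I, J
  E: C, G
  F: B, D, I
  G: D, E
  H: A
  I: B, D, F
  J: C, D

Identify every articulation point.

D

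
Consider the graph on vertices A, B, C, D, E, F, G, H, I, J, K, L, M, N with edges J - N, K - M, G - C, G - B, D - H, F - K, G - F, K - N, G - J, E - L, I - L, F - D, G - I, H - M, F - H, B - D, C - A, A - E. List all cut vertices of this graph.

Removing G increases the component count from 1 to 2, so G is a cut vertex.
By contrast removing C leaves 1 component; it is not a cut vertex. No other vertex is a cut vertex either.

G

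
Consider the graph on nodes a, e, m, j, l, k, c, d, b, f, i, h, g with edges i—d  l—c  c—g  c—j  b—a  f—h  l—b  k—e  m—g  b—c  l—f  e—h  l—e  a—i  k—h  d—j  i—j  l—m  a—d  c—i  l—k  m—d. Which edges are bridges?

The edges on the cycle a-i-d-a are not bridges since each lies on that cycle.
Every edge lies on some cycle, so there are no bridges.

none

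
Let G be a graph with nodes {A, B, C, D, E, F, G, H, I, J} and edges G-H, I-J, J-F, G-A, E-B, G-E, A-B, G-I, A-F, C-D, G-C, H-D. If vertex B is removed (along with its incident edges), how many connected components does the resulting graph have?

With B gone, the remaining components are: {A, C, D, E, F, G, H, I, J}.
That is 1 component.

1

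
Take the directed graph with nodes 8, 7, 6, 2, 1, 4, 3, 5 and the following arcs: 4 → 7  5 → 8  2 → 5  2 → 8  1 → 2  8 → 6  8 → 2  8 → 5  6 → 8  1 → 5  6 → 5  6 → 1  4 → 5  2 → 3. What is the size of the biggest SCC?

{1, 2, 5, 6, 8} are all mutually reachable — one SCC of size 5.
{7} is an SCC by itself.
{4} is an SCC by itself.
{3} is an SCC by itself.
The largest has 5 vertices.

5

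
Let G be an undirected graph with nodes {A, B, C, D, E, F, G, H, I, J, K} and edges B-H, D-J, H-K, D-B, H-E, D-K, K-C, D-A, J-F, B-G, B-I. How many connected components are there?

Starting from A we can reach A, B, C, D, E, F, G, H, I, J, K. That is one component of size 11.
Total: 1 component.

1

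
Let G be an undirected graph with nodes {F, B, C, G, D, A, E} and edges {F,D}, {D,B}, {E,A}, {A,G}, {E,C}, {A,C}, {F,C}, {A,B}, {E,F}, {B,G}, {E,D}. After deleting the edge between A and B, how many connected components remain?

1

A and B are still connected via A-G-B, so the component count stays at 1.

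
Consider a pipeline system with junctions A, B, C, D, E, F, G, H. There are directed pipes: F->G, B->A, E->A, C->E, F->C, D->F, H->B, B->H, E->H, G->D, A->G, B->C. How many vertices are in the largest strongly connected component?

8

{A, B, C, D, E, F, G, H} are all mutually reachable — one SCC of size 8.
The largest has 8 vertices.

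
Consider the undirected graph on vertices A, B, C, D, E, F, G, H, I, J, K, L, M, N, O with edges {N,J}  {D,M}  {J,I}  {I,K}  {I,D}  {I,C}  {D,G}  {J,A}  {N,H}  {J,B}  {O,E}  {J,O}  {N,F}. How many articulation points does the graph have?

Removing D increases the component count from 2 to 4, so D is a cut vertex.
Removing I increases the component count from 2 to 5, so I is a cut vertex.
Removing J increases the component count from 2 to 6, so J is a cut vertex.
Likewise N, O are cut vertices.
By contrast removing C leaves 2 components; it is not a cut vertex. No other vertex is a cut vertex either.

5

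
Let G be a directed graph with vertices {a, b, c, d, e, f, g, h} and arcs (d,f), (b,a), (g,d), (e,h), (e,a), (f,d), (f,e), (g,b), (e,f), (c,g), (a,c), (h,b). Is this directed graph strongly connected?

Yes

From b we can reach every vertex (a, b, c, d, e, f, g, h), and every vertex can reach b (a, b, c, d, e, f, g, h). So the whole graph is one strongly connected component.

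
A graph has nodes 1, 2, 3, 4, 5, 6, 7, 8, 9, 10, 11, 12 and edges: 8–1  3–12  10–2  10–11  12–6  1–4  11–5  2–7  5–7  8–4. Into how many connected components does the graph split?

9 is isolated — a component by itself.
Starting from 3 we can reach 3, 6, 12. That is one component of size 3.
Starting from 1 we can reach 1, 4, 8. That is one component of size 3.
Starting from 2 we can reach 2, 5, 7, 10, 11. That is one component of size 5.
Total: 4 components.

4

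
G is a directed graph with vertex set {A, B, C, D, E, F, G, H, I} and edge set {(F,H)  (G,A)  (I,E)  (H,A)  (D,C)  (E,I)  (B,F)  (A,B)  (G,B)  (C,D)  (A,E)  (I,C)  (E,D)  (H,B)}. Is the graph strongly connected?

No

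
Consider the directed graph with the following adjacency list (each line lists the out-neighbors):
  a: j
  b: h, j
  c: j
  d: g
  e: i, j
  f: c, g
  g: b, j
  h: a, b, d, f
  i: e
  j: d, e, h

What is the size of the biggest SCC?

10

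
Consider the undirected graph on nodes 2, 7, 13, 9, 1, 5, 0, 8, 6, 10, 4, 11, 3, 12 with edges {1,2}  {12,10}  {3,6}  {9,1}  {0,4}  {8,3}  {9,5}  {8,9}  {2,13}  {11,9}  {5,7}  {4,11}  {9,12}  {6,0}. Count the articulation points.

5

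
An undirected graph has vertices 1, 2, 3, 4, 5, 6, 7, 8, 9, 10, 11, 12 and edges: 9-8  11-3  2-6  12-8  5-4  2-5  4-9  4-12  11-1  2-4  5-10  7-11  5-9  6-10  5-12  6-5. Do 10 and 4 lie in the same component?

Yes

From 10 we can reach 2, 4, 5, 6, 8, 9, 10, 12, which includes 4.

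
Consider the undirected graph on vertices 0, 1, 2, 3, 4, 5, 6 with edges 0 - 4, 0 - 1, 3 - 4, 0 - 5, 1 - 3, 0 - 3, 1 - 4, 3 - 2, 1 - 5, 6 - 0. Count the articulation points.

2

Removing 0 increases the component count from 1 to 2, so 0 is a cut vertex.
Removing 3 increases the component count from 1 to 2, so 3 is a cut vertex.
By contrast removing 2 leaves 1 component; it is not a cut vertex. No other vertex is a cut vertex either.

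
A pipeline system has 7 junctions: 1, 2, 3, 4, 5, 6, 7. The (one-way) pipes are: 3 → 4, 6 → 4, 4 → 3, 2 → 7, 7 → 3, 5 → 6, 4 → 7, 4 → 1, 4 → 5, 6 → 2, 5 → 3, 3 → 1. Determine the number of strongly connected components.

2

{2, 3, 4, 5, 6, 7} are all mutually reachable — one SCC of size 6.
{1} is an SCC by itself.
That gives 2 strongly connected components.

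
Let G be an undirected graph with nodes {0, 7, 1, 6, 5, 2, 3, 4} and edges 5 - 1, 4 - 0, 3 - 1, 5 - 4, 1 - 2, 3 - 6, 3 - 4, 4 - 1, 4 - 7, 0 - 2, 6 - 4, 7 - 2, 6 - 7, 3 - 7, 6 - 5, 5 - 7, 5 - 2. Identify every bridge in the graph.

The edges on the cycle 6-5-4-6 are not bridges since each lies on that cycle.
Every edge lies on some cycle, so there are no bridges.

none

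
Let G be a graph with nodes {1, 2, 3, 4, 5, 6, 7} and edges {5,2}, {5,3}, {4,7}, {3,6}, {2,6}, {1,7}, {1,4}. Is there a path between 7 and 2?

No

The component containing 7 is {1, 4, 7}, and 2 is not in it.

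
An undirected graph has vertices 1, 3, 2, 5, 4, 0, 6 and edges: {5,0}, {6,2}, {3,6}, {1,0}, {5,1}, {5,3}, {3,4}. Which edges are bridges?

The edges on the cycle 5-1-0-5 are not bridges since each lies on that cycle.
But removing 6 - 3 disconnects 6 from 3; removing 4 - 3 disconnects 4 from 3; removing 3 - 5 disconnects 3 from 5; removing 2 - 6 disconnects 2 from 6 — these are bridges.

2-6, 3-4, 3-5, 3-6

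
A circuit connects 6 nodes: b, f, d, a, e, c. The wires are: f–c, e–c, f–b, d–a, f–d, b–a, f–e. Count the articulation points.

Removing f increases the component count from 1 to 2, so f is a cut vertex.
By contrast removing e leaves 1 component; it is not a cut vertex. No other vertex is a cut vertex either.

1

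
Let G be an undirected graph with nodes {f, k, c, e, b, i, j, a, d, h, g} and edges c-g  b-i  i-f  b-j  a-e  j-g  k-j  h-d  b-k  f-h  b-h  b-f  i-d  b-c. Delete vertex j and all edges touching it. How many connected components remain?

2

With j gone, the remaining components are: {a, e}; {b, c, d, f, g, h, i, k}.
That is 2 components.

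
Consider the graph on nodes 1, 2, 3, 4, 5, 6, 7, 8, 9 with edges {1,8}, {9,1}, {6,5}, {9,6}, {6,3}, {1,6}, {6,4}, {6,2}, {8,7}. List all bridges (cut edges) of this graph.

1-8, 2-6, 3-6, 4-6, 5-6, 7-8

The edges on the cycle 9-1-6-9 are not bridges since each lies on that cycle.
But removing 1 - 8 disconnects 1 from 8; removing 6 - 4 disconnects 6 from 4; removing 6 - 3 disconnects 6 from 3; removing 6 - 5 disconnects 6 from 5 — these are bridges.
In total 6 edges are bridges.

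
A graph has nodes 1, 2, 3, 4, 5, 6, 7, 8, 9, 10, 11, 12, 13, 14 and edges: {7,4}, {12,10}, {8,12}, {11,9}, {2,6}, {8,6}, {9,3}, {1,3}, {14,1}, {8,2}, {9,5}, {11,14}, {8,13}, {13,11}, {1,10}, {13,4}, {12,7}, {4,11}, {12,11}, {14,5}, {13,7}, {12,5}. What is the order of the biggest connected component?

14

Starting from 1 we can reach 1, 2, 3, 4, 5, 6, 7, 8, 9, 10, 11, 12, 13, 14. That is one component of size 14.
The largest has 14 vertices.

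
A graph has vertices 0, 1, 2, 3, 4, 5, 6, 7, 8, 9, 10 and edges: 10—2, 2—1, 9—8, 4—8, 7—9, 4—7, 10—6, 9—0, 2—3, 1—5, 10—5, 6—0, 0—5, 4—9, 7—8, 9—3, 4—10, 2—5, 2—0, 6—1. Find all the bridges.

The edges on the cycle 10-6-1-2-10 are not bridges since each lies on that cycle.
Every edge lies on some cycle, so there are no bridges.

none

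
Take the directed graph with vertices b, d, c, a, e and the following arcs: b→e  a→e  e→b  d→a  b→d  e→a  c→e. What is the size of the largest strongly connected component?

4

{a, b, d, e} are all mutually reachable — one SCC of size 4.
{c} is an SCC by itself.
The largest has 4 vertices.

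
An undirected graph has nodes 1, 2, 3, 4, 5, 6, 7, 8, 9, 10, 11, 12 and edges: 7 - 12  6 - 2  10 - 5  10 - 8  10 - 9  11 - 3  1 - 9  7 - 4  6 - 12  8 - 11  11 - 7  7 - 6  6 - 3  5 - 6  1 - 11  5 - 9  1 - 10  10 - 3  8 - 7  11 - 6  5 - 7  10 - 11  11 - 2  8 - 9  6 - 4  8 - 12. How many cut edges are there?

The edges on the cycle 10-5-6-11-8-10 are not bridges since each lies on that cycle.
Every edge lies on some cycle, so there are no bridges.

0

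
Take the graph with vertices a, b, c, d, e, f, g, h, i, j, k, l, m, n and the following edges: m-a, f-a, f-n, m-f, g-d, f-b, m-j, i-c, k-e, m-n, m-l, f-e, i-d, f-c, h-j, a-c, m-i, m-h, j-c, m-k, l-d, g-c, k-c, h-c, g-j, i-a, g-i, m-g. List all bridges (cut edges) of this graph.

b-f

The edges on the cycle m-f-n-m are not bridges since each lies on that cycle.
But removing f-b disconnects f from b — this is a bridge.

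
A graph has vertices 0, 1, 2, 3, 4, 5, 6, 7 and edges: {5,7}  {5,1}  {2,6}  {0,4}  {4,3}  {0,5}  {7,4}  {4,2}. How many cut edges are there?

The edges on the cycle 0-5-7-4-0 are not bridges since each lies on that cycle.
But removing 4 - 2 disconnects 4 from 2; removing 4 - 3 disconnects 4 from 3; removing 5 - 1 disconnects 5 from 1; removing 2 - 6 disconnects 2 from 6 — these are bridges.
That makes 4 bridges.

4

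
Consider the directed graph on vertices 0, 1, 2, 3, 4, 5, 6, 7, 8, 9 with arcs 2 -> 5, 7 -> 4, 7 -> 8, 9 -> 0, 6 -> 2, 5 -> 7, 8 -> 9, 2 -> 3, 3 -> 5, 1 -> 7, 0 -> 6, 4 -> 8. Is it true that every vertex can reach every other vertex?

No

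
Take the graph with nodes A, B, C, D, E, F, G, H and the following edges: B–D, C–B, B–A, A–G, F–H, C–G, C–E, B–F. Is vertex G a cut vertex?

No

Deleting G leaves 1 component (was 1) (its neighbors A, C remain connected to each other), so G is not a cut vertex.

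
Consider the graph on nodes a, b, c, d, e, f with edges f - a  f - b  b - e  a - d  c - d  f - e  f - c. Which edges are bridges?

The edges on the cycle f-b-e-f are not bridges since each lies on that cycle.
Every edge lies on some cycle, so there are no bridges.

none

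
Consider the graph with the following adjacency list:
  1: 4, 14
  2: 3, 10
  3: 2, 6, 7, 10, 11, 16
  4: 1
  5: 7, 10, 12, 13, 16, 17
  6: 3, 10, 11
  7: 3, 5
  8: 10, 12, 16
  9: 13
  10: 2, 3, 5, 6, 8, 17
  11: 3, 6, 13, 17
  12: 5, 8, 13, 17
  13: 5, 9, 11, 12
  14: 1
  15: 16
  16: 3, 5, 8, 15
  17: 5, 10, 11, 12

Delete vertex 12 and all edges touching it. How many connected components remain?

With 12 gone, the remaining components are: {1, 4, 14}; {2, 3, 5, 6, 7, 8, 9, 10, 11, 13, 15, 16, 17}.
That is 2 components.

2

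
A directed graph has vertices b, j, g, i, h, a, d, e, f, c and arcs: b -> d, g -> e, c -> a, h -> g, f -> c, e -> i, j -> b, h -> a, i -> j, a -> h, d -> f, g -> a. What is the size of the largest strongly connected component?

10

{a, b, c, d, e, f, g, h, i, j} are all mutually reachable — one SCC of size 10.
The largest has 10 vertices.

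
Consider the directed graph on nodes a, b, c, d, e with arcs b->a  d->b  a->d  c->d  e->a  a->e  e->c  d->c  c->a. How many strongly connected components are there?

1

{a, b, c, d, e} are all mutually reachable — one SCC of size 5.
That gives 1 strongly connected component.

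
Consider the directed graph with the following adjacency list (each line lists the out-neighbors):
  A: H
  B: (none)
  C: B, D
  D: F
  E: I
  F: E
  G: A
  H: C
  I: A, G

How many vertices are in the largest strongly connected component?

8

{A, C, D, E, F, G, H, I} are all mutually reachable — one SCC of size 8.
{B} is an SCC by itself.
The largest has 8 vertices.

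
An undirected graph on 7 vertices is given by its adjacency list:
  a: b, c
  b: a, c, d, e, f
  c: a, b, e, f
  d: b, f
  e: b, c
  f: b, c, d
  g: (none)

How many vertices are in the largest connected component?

6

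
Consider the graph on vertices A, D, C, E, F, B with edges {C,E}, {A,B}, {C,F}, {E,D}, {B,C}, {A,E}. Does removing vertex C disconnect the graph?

Deleting C raises the number of components from 1 to 2, so C is a cut vertex.

Yes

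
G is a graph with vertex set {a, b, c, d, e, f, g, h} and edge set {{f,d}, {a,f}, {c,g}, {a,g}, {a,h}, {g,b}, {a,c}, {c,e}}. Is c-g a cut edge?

No

After removing c-g, the path c-a-g still connects them, so the edge is not a bridge.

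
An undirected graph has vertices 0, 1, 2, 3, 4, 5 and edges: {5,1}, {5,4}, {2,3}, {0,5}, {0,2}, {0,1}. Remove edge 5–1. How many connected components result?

1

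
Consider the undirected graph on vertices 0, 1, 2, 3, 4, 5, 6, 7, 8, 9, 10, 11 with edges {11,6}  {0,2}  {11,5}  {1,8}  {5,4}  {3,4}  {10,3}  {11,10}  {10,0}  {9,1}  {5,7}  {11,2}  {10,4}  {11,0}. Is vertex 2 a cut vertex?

No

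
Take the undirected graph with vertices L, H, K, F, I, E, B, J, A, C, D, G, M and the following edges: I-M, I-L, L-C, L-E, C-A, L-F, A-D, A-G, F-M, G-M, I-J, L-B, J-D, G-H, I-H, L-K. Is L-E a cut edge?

Removing L-E leaves no path between L and E: the component count goes from 1 to 2. So it is a bridge.

Yes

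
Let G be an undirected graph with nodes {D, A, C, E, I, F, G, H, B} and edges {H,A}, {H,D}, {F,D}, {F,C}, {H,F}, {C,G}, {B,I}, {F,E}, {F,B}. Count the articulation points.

4

Removing B increases the component count from 1 to 2, so B is a cut vertex.
Removing C increases the component count from 1 to 2, so C is a cut vertex.
Removing F increases the component count from 1 to 4, so F is a cut vertex.
Likewise H is a cut vertex.
By contrast removing I leaves 1 component; it is not a cut vertex. No other vertex is a cut vertex either.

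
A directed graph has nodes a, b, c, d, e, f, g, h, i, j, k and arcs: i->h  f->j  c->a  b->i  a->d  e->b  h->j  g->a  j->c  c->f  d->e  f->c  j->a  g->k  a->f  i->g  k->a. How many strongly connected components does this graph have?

1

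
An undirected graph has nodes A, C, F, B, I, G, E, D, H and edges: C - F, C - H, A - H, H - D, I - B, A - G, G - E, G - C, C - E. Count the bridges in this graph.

The edges on the cycle A-G-C-H-A are not bridges since each lies on that cycle.
But removing H - D disconnects H from D; removing F - C disconnects F from C; removing B - I disconnects B from I — these are bridges.
That makes 3 bridges.

3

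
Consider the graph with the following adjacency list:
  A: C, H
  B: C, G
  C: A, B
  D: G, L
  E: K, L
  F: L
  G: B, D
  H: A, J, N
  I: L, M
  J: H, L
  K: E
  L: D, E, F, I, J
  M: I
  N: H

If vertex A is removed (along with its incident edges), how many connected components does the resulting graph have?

With A gone, the remaining components are: {B, C, D, E, F, G, H, I, J, K, L, M, N}.
That is 1 component.

1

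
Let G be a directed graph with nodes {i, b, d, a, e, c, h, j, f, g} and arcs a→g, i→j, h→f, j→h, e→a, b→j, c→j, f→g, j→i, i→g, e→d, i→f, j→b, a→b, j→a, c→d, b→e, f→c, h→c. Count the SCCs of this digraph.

{a, b, c, e, f, h, i, j} are all mutually reachable — one SCC of size 8.
{g} is an SCC by itself.
{d} is an SCC by itself.
That gives 3 strongly connected components.

3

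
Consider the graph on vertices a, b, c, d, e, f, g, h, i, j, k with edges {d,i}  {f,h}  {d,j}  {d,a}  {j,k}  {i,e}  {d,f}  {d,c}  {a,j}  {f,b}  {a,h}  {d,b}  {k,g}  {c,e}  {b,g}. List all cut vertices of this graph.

Removing d increases the component count from 1 to 2, so d is a cut vertex.
By contrast removing b leaves 1 component; it is not a cut vertex. No other vertex is a cut vertex either.

d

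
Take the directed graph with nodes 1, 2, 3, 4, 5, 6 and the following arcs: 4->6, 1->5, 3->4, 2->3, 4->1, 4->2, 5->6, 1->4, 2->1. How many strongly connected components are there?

3

{1, 2, 3, 4} are all mutually reachable — one SCC of size 4.
{5} is an SCC by itself.
{6} is an SCC by itself.
That gives 3 strongly connected components.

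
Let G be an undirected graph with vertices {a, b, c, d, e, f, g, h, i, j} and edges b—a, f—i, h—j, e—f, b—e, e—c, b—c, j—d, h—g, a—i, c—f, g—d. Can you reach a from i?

Yes

From i we can reach a, b, c, e, f, i, which includes a.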